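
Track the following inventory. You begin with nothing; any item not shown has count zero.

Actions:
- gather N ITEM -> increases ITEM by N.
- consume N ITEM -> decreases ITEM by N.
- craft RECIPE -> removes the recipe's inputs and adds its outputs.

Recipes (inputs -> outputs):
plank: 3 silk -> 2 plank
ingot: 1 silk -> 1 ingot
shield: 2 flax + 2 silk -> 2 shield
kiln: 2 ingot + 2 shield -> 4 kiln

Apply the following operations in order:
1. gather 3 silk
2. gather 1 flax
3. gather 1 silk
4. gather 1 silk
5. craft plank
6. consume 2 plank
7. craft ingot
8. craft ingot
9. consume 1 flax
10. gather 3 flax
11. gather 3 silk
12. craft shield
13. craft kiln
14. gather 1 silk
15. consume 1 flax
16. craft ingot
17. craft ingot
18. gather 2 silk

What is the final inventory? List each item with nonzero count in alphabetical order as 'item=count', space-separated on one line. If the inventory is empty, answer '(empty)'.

Answer: ingot=2 kiln=4 silk=2

Derivation:
After 1 (gather 3 silk): silk=3
After 2 (gather 1 flax): flax=1 silk=3
After 3 (gather 1 silk): flax=1 silk=4
After 4 (gather 1 silk): flax=1 silk=5
After 5 (craft plank): flax=1 plank=2 silk=2
After 6 (consume 2 plank): flax=1 silk=2
After 7 (craft ingot): flax=1 ingot=1 silk=1
After 8 (craft ingot): flax=1 ingot=2
After 9 (consume 1 flax): ingot=2
After 10 (gather 3 flax): flax=3 ingot=2
After 11 (gather 3 silk): flax=3 ingot=2 silk=3
After 12 (craft shield): flax=1 ingot=2 shield=2 silk=1
After 13 (craft kiln): flax=1 kiln=4 silk=1
After 14 (gather 1 silk): flax=1 kiln=4 silk=2
After 15 (consume 1 flax): kiln=4 silk=2
After 16 (craft ingot): ingot=1 kiln=4 silk=1
After 17 (craft ingot): ingot=2 kiln=4
After 18 (gather 2 silk): ingot=2 kiln=4 silk=2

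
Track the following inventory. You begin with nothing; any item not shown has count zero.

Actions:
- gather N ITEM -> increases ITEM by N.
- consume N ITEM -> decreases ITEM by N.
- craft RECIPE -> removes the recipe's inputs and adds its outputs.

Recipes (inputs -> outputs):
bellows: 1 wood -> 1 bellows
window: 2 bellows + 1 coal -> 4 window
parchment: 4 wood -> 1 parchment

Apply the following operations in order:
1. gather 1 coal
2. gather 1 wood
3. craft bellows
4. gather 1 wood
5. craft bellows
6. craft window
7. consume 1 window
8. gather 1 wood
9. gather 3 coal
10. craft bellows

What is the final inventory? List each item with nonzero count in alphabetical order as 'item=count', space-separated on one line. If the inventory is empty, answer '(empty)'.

After 1 (gather 1 coal): coal=1
After 2 (gather 1 wood): coal=1 wood=1
After 3 (craft bellows): bellows=1 coal=1
After 4 (gather 1 wood): bellows=1 coal=1 wood=1
After 5 (craft bellows): bellows=2 coal=1
After 6 (craft window): window=4
After 7 (consume 1 window): window=3
After 8 (gather 1 wood): window=3 wood=1
After 9 (gather 3 coal): coal=3 window=3 wood=1
After 10 (craft bellows): bellows=1 coal=3 window=3

Answer: bellows=1 coal=3 window=3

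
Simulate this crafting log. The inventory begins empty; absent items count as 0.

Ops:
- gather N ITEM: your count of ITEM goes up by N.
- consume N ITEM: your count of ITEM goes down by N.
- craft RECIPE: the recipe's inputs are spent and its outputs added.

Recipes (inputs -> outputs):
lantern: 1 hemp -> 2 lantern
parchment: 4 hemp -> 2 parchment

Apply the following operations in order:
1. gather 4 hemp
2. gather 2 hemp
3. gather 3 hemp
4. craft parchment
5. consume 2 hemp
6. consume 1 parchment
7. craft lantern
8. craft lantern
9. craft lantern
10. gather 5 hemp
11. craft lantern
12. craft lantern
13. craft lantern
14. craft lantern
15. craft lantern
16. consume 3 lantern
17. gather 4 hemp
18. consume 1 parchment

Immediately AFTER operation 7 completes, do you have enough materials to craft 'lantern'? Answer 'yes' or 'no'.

After 1 (gather 4 hemp): hemp=4
After 2 (gather 2 hemp): hemp=6
After 3 (gather 3 hemp): hemp=9
After 4 (craft parchment): hemp=5 parchment=2
After 5 (consume 2 hemp): hemp=3 parchment=2
After 6 (consume 1 parchment): hemp=3 parchment=1
After 7 (craft lantern): hemp=2 lantern=2 parchment=1

Answer: yes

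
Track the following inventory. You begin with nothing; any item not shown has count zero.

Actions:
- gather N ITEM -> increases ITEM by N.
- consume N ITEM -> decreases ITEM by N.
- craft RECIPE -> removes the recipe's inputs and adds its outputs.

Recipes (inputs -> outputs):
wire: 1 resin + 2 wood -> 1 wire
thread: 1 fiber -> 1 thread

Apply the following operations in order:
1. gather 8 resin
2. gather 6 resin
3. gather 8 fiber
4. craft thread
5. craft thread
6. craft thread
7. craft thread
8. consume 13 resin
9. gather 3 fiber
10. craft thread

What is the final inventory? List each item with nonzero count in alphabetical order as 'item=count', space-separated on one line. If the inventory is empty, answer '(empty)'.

After 1 (gather 8 resin): resin=8
After 2 (gather 6 resin): resin=14
After 3 (gather 8 fiber): fiber=8 resin=14
After 4 (craft thread): fiber=7 resin=14 thread=1
After 5 (craft thread): fiber=6 resin=14 thread=2
After 6 (craft thread): fiber=5 resin=14 thread=3
After 7 (craft thread): fiber=4 resin=14 thread=4
After 8 (consume 13 resin): fiber=4 resin=1 thread=4
After 9 (gather 3 fiber): fiber=7 resin=1 thread=4
After 10 (craft thread): fiber=6 resin=1 thread=5

Answer: fiber=6 resin=1 thread=5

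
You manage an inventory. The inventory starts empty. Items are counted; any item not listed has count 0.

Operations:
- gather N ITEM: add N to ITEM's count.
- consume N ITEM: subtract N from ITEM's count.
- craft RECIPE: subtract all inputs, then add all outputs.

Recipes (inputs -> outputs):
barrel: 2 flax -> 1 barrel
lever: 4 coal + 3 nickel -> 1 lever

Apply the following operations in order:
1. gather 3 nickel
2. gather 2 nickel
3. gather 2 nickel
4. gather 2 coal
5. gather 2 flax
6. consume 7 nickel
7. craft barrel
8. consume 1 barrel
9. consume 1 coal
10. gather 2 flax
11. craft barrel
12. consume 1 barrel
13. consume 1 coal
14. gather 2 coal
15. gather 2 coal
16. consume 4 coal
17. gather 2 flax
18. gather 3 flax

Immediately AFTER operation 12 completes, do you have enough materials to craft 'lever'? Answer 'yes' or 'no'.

After 1 (gather 3 nickel): nickel=3
After 2 (gather 2 nickel): nickel=5
After 3 (gather 2 nickel): nickel=7
After 4 (gather 2 coal): coal=2 nickel=7
After 5 (gather 2 flax): coal=2 flax=2 nickel=7
After 6 (consume 7 nickel): coal=2 flax=2
After 7 (craft barrel): barrel=1 coal=2
After 8 (consume 1 barrel): coal=2
After 9 (consume 1 coal): coal=1
After 10 (gather 2 flax): coal=1 flax=2
After 11 (craft barrel): barrel=1 coal=1
After 12 (consume 1 barrel): coal=1

Answer: no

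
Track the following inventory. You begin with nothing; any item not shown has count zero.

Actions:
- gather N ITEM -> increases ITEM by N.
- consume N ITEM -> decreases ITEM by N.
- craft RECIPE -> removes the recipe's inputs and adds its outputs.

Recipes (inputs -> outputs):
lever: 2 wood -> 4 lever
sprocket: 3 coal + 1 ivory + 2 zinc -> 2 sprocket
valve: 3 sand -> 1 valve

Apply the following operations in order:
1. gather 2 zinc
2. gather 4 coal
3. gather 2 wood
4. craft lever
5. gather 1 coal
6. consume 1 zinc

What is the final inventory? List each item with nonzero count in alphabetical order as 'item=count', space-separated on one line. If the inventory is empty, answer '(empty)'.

Answer: coal=5 lever=4 zinc=1

Derivation:
After 1 (gather 2 zinc): zinc=2
After 2 (gather 4 coal): coal=4 zinc=2
After 3 (gather 2 wood): coal=4 wood=2 zinc=2
After 4 (craft lever): coal=4 lever=4 zinc=2
After 5 (gather 1 coal): coal=5 lever=4 zinc=2
After 6 (consume 1 zinc): coal=5 lever=4 zinc=1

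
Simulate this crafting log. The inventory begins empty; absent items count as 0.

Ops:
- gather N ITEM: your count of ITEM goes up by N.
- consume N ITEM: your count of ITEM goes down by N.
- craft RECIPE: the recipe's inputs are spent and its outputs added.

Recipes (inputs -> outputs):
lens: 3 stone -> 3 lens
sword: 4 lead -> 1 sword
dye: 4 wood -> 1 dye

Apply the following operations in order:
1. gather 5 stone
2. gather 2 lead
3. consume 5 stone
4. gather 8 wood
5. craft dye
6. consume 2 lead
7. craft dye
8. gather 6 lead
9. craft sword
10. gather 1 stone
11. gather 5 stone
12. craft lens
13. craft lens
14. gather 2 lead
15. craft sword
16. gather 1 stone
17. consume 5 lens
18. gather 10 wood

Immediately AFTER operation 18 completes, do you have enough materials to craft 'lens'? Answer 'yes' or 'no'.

After 1 (gather 5 stone): stone=5
After 2 (gather 2 lead): lead=2 stone=5
After 3 (consume 5 stone): lead=2
After 4 (gather 8 wood): lead=2 wood=8
After 5 (craft dye): dye=1 lead=2 wood=4
After 6 (consume 2 lead): dye=1 wood=4
After 7 (craft dye): dye=2
After 8 (gather 6 lead): dye=2 lead=6
After 9 (craft sword): dye=2 lead=2 sword=1
After 10 (gather 1 stone): dye=2 lead=2 stone=1 sword=1
After 11 (gather 5 stone): dye=2 lead=2 stone=6 sword=1
After 12 (craft lens): dye=2 lead=2 lens=3 stone=3 sword=1
After 13 (craft lens): dye=2 lead=2 lens=6 sword=1
After 14 (gather 2 lead): dye=2 lead=4 lens=6 sword=1
After 15 (craft sword): dye=2 lens=6 sword=2
After 16 (gather 1 stone): dye=2 lens=6 stone=1 sword=2
After 17 (consume 5 lens): dye=2 lens=1 stone=1 sword=2
After 18 (gather 10 wood): dye=2 lens=1 stone=1 sword=2 wood=10

Answer: no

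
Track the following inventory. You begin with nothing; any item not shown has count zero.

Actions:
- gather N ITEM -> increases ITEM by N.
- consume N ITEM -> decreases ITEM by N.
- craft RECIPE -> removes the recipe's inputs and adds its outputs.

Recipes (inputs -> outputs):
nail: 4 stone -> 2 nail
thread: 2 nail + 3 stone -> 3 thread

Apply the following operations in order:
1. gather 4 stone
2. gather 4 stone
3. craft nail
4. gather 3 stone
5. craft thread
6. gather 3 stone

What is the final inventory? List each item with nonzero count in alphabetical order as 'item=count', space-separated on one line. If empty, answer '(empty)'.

After 1 (gather 4 stone): stone=4
After 2 (gather 4 stone): stone=8
After 3 (craft nail): nail=2 stone=4
After 4 (gather 3 stone): nail=2 stone=7
After 5 (craft thread): stone=4 thread=3
After 6 (gather 3 stone): stone=7 thread=3

Answer: stone=7 thread=3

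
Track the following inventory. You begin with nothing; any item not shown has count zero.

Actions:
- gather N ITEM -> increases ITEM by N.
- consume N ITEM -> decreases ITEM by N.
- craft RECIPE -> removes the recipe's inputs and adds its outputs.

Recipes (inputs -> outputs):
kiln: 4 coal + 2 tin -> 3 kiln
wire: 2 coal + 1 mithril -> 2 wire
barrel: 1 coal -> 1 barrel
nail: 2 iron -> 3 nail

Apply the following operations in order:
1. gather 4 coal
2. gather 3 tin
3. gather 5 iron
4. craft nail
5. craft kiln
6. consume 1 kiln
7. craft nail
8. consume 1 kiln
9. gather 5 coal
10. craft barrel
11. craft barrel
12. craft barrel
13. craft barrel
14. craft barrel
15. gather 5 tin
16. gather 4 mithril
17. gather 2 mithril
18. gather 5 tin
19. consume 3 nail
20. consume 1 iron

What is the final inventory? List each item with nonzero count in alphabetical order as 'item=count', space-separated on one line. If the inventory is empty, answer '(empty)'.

After 1 (gather 4 coal): coal=4
After 2 (gather 3 tin): coal=4 tin=3
After 3 (gather 5 iron): coal=4 iron=5 tin=3
After 4 (craft nail): coal=4 iron=3 nail=3 tin=3
After 5 (craft kiln): iron=3 kiln=3 nail=3 tin=1
After 6 (consume 1 kiln): iron=3 kiln=2 nail=3 tin=1
After 7 (craft nail): iron=1 kiln=2 nail=6 tin=1
After 8 (consume 1 kiln): iron=1 kiln=1 nail=6 tin=1
After 9 (gather 5 coal): coal=5 iron=1 kiln=1 nail=6 tin=1
After 10 (craft barrel): barrel=1 coal=4 iron=1 kiln=1 nail=6 tin=1
After 11 (craft barrel): barrel=2 coal=3 iron=1 kiln=1 nail=6 tin=1
After 12 (craft barrel): barrel=3 coal=2 iron=1 kiln=1 nail=6 tin=1
After 13 (craft barrel): barrel=4 coal=1 iron=1 kiln=1 nail=6 tin=1
After 14 (craft barrel): barrel=5 iron=1 kiln=1 nail=6 tin=1
After 15 (gather 5 tin): barrel=5 iron=1 kiln=1 nail=6 tin=6
After 16 (gather 4 mithril): barrel=5 iron=1 kiln=1 mithril=4 nail=6 tin=6
After 17 (gather 2 mithril): barrel=5 iron=1 kiln=1 mithril=6 nail=6 tin=6
After 18 (gather 5 tin): barrel=5 iron=1 kiln=1 mithril=6 nail=6 tin=11
After 19 (consume 3 nail): barrel=5 iron=1 kiln=1 mithril=6 nail=3 tin=11
After 20 (consume 1 iron): barrel=5 kiln=1 mithril=6 nail=3 tin=11

Answer: barrel=5 kiln=1 mithril=6 nail=3 tin=11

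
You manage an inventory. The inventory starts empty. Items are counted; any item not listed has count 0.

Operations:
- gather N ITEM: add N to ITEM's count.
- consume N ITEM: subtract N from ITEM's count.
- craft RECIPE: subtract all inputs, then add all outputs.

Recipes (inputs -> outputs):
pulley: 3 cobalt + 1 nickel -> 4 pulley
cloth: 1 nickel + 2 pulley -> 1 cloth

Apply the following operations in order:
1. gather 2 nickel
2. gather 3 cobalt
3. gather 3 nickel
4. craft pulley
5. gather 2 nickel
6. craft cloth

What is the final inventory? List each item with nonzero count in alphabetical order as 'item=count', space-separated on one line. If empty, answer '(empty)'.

After 1 (gather 2 nickel): nickel=2
After 2 (gather 3 cobalt): cobalt=3 nickel=2
After 3 (gather 3 nickel): cobalt=3 nickel=5
After 4 (craft pulley): nickel=4 pulley=4
After 5 (gather 2 nickel): nickel=6 pulley=4
After 6 (craft cloth): cloth=1 nickel=5 pulley=2

Answer: cloth=1 nickel=5 pulley=2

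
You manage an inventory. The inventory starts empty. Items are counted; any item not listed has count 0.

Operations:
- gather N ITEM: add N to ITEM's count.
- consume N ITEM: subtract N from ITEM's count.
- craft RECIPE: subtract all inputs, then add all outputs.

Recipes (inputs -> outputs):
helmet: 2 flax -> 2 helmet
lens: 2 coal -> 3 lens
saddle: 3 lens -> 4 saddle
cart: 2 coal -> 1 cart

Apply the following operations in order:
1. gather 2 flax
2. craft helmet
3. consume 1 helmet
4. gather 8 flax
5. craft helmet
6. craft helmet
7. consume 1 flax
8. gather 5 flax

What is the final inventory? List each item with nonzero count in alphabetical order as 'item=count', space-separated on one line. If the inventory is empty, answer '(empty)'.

Answer: flax=8 helmet=5

Derivation:
After 1 (gather 2 flax): flax=2
After 2 (craft helmet): helmet=2
After 3 (consume 1 helmet): helmet=1
After 4 (gather 8 flax): flax=8 helmet=1
After 5 (craft helmet): flax=6 helmet=3
After 6 (craft helmet): flax=4 helmet=5
After 7 (consume 1 flax): flax=3 helmet=5
After 8 (gather 5 flax): flax=8 helmet=5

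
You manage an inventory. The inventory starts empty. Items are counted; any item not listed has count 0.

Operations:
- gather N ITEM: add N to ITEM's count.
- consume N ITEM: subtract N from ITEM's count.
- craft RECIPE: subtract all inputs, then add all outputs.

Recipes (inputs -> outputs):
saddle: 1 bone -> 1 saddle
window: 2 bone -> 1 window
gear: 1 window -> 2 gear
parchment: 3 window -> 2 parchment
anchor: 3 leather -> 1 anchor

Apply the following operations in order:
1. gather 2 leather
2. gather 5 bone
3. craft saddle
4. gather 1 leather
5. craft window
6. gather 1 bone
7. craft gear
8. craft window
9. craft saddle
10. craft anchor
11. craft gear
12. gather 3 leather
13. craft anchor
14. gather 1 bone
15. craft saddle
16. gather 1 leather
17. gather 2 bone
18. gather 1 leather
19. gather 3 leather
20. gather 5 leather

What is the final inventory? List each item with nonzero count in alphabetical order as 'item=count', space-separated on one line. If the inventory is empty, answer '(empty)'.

Answer: anchor=2 bone=2 gear=4 leather=10 saddle=3

Derivation:
After 1 (gather 2 leather): leather=2
After 2 (gather 5 bone): bone=5 leather=2
After 3 (craft saddle): bone=4 leather=2 saddle=1
After 4 (gather 1 leather): bone=4 leather=3 saddle=1
After 5 (craft window): bone=2 leather=3 saddle=1 window=1
After 6 (gather 1 bone): bone=3 leather=3 saddle=1 window=1
After 7 (craft gear): bone=3 gear=2 leather=3 saddle=1
After 8 (craft window): bone=1 gear=2 leather=3 saddle=1 window=1
After 9 (craft saddle): gear=2 leather=3 saddle=2 window=1
After 10 (craft anchor): anchor=1 gear=2 saddle=2 window=1
After 11 (craft gear): anchor=1 gear=4 saddle=2
After 12 (gather 3 leather): anchor=1 gear=4 leather=3 saddle=2
After 13 (craft anchor): anchor=2 gear=4 saddle=2
After 14 (gather 1 bone): anchor=2 bone=1 gear=4 saddle=2
After 15 (craft saddle): anchor=2 gear=4 saddle=3
After 16 (gather 1 leather): anchor=2 gear=4 leather=1 saddle=3
After 17 (gather 2 bone): anchor=2 bone=2 gear=4 leather=1 saddle=3
After 18 (gather 1 leather): anchor=2 bone=2 gear=4 leather=2 saddle=3
After 19 (gather 3 leather): anchor=2 bone=2 gear=4 leather=5 saddle=3
After 20 (gather 5 leather): anchor=2 bone=2 gear=4 leather=10 saddle=3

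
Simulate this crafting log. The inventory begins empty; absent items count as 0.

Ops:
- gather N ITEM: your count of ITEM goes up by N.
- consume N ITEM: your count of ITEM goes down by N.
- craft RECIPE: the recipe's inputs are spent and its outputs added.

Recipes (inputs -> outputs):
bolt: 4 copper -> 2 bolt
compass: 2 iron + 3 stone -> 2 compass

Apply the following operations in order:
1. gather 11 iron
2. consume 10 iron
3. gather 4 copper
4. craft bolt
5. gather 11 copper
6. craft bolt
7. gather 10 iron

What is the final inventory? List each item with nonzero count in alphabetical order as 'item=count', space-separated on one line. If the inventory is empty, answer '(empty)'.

After 1 (gather 11 iron): iron=11
After 2 (consume 10 iron): iron=1
After 3 (gather 4 copper): copper=4 iron=1
After 4 (craft bolt): bolt=2 iron=1
After 5 (gather 11 copper): bolt=2 copper=11 iron=1
After 6 (craft bolt): bolt=4 copper=7 iron=1
After 7 (gather 10 iron): bolt=4 copper=7 iron=11

Answer: bolt=4 copper=7 iron=11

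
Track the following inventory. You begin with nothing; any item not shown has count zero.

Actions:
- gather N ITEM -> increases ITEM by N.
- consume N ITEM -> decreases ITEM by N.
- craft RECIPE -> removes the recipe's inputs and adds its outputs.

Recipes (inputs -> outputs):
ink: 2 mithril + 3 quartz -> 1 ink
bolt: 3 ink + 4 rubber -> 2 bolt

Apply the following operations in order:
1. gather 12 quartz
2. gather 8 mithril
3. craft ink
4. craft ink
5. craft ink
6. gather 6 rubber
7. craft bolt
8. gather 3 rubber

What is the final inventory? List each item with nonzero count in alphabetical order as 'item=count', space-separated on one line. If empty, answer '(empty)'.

Answer: bolt=2 mithril=2 quartz=3 rubber=5

Derivation:
After 1 (gather 12 quartz): quartz=12
After 2 (gather 8 mithril): mithril=8 quartz=12
After 3 (craft ink): ink=1 mithril=6 quartz=9
After 4 (craft ink): ink=2 mithril=4 quartz=6
After 5 (craft ink): ink=3 mithril=2 quartz=3
After 6 (gather 6 rubber): ink=3 mithril=2 quartz=3 rubber=6
After 7 (craft bolt): bolt=2 mithril=2 quartz=3 rubber=2
After 8 (gather 3 rubber): bolt=2 mithril=2 quartz=3 rubber=5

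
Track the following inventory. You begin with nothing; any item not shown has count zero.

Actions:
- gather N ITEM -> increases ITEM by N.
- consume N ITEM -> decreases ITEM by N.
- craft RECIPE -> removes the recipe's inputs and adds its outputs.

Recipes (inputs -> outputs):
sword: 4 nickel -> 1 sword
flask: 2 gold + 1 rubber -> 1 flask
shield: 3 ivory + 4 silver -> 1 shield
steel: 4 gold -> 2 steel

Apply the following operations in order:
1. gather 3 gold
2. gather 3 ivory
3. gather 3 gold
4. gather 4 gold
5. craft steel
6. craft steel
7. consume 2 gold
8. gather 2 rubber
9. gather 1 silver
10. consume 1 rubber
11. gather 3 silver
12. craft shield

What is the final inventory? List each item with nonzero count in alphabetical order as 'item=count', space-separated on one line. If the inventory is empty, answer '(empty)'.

After 1 (gather 3 gold): gold=3
After 2 (gather 3 ivory): gold=3 ivory=3
After 3 (gather 3 gold): gold=6 ivory=3
After 4 (gather 4 gold): gold=10 ivory=3
After 5 (craft steel): gold=6 ivory=3 steel=2
After 6 (craft steel): gold=2 ivory=3 steel=4
After 7 (consume 2 gold): ivory=3 steel=4
After 8 (gather 2 rubber): ivory=3 rubber=2 steel=4
After 9 (gather 1 silver): ivory=3 rubber=2 silver=1 steel=4
After 10 (consume 1 rubber): ivory=3 rubber=1 silver=1 steel=4
After 11 (gather 3 silver): ivory=3 rubber=1 silver=4 steel=4
After 12 (craft shield): rubber=1 shield=1 steel=4

Answer: rubber=1 shield=1 steel=4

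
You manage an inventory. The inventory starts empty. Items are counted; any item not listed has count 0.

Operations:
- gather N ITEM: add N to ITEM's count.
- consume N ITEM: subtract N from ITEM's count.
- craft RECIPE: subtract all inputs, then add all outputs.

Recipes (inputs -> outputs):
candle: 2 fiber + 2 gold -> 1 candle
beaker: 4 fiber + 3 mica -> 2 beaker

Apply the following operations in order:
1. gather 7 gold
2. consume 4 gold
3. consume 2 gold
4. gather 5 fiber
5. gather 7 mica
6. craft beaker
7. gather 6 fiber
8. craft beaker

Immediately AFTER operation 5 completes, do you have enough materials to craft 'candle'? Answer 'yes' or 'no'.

Answer: no

Derivation:
After 1 (gather 7 gold): gold=7
After 2 (consume 4 gold): gold=3
After 3 (consume 2 gold): gold=1
After 4 (gather 5 fiber): fiber=5 gold=1
After 5 (gather 7 mica): fiber=5 gold=1 mica=7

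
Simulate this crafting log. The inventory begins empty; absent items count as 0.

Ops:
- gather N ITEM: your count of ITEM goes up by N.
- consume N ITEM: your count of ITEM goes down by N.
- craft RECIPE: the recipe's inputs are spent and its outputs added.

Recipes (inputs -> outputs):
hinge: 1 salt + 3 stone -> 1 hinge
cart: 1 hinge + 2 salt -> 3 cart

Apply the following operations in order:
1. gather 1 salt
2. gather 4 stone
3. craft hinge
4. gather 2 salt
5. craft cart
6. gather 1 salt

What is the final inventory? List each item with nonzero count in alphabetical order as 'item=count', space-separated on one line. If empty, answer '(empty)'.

After 1 (gather 1 salt): salt=1
After 2 (gather 4 stone): salt=1 stone=4
After 3 (craft hinge): hinge=1 stone=1
After 4 (gather 2 salt): hinge=1 salt=2 stone=1
After 5 (craft cart): cart=3 stone=1
After 6 (gather 1 salt): cart=3 salt=1 stone=1

Answer: cart=3 salt=1 stone=1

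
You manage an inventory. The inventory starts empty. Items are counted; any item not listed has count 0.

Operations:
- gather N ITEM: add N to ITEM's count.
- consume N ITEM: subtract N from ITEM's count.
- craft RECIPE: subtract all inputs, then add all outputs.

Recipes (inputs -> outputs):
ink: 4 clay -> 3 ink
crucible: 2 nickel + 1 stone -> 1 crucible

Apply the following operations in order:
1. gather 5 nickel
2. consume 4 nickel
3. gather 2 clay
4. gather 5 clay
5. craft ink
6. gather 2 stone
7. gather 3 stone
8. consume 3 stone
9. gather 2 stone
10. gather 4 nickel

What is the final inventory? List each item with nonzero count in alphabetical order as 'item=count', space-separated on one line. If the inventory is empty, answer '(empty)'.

Answer: clay=3 ink=3 nickel=5 stone=4

Derivation:
After 1 (gather 5 nickel): nickel=5
After 2 (consume 4 nickel): nickel=1
After 3 (gather 2 clay): clay=2 nickel=1
After 4 (gather 5 clay): clay=7 nickel=1
After 5 (craft ink): clay=3 ink=3 nickel=1
After 6 (gather 2 stone): clay=3 ink=3 nickel=1 stone=2
After 7 (gather 3 stone): clay=3 ink=3 nickel=1 stone=5
After 8 (consume 3 stone): clay=3 ink=3 nickel=1 stone=2
After 9 (gather 2 stone): clay=3 ink=3 nickel=1 stone=4
After 10 (gather 4 nickel): clay=3 ink=3 nickel=5 stone=4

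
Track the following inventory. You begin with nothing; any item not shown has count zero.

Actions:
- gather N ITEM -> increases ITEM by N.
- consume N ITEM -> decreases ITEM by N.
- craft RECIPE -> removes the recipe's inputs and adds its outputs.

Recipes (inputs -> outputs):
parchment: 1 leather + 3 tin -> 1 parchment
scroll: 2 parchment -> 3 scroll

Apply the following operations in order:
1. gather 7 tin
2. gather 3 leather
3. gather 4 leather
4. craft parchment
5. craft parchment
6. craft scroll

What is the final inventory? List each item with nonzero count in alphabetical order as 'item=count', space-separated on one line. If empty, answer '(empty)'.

After 1 (gather 7 tin): tin=7
After 2 (gather 3 leather): leather=3 tin=7
After 3 (gather 4 leather): leather=7 tin=7
After 4 (craft parchment): leather=6 parchment=1 tin=4
After 5 (craft parchment): leather=5 parchment=2 tin=1
After 6 (craft scroll): leather=5 scroll=3 tin=1

Answer: leather=5 scroll=3 tin=1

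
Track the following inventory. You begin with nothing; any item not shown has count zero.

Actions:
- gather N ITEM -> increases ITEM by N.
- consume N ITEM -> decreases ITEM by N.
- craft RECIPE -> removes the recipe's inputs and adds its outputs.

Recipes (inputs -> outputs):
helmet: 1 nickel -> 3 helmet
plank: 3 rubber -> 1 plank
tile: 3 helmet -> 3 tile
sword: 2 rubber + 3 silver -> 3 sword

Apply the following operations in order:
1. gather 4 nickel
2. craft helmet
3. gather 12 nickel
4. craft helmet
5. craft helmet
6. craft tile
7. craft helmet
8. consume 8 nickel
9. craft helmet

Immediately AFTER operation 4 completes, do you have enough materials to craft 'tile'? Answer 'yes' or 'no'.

Answer: yes

Derivation:
After 1 (gather 4 nickel): nickel=4
After 2 (craft helmet): helmet=3 nickel=3
After 3 (gather 12 nickel): helmet=3 nickel=15
After 4 (craft helmet): helmet=6 nickel=14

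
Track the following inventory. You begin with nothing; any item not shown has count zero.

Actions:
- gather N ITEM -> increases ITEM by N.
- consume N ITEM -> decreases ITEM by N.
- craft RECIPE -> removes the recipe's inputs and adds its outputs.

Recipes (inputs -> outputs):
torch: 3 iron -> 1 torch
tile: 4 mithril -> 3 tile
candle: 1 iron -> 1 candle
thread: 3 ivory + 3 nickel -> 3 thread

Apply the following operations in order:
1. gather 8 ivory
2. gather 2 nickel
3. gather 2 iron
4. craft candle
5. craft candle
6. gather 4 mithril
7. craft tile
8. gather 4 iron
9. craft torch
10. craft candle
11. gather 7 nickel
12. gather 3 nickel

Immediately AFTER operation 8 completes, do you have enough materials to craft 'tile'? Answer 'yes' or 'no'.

After 1 (gather 8 ivory): ivory=8
After 2 (gather 2 nickel): ivory=8 nickel=2
After 3 (gather 2 iron): iron=2 ivory=8 nickel=2
After 4 (craft candle): candle=1 iron=1 ivory=8 nickel=2
After 5 (craft candle): candle=2 ivory=8 nickel=2
After 6 (gather 4 mithril): candle=2 ivory=8 mithril=4 nickel=2
After 7 (craft tile): candle=2 ivory=8 nickel=2 tile=3
After 8 (gather 4 iron): candle=2 iron=4 ivory=8 nickel=2 tile=3

Answer: no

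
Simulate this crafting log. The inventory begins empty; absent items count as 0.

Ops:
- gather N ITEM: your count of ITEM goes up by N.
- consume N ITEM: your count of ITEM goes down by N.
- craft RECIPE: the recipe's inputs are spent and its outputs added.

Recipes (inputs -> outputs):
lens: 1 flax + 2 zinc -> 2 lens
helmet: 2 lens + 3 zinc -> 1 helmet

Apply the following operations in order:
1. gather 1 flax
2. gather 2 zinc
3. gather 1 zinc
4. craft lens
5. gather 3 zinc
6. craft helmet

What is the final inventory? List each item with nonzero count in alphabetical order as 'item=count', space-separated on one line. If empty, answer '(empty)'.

After 1 (gather 1 flax): flax=1
After 2 (gather 2 zinc): flax=1 zinc=2
After 3 (gather 1 zinc): flax=1 zinc=3
After 4 (craft lens): lens=2 zinc=1
After 5 (gather 3 zinc): lens=2 zinc=4
After 6 (craft helmet): helmet=1 zinc=1

Answer: helmet=1 zinc=1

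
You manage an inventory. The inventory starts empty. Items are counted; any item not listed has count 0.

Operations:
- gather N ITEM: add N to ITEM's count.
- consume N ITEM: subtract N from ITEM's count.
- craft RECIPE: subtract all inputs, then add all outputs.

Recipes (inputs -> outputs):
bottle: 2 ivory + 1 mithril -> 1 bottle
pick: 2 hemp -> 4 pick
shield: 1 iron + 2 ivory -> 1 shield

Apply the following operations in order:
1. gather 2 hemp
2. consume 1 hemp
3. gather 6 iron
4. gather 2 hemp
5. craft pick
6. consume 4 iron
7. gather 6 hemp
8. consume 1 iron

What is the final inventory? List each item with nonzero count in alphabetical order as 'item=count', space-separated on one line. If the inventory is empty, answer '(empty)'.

After 1 (gather 2 hemp): hemp=2
After 2 (consume 1 hemp): hemp=1
After 3 (gather 6 iron): hemp=1 iron=6
After 4 (gather 2 hemp): hemp=3 iron=6
After 5 (craft pick): hemp=1 iron=6 pick=4
After 6 (consume 4 iron): hemp=1 iron=2 pick=4
After 7 (gather 6 hemp): hemp=7 iron=2 pick=4
After 8 (consume 1 iron): hemp=7 iron=1 pick=4

Answer: hemp=7 iron=1 pick=4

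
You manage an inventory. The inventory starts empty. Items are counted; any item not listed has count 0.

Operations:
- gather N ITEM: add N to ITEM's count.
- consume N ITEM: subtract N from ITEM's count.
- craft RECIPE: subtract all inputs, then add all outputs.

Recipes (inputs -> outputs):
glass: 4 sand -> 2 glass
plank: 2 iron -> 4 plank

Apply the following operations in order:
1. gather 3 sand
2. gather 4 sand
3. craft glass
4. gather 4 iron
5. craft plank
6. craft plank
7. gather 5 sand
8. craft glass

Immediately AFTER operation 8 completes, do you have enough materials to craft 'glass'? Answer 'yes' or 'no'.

Answer: yes

Derivation:
After 1 (gather 3 sand): sand=3
After 2 (gather 4 sand): sand=7
After 3 (craft glass): glass=2 sand=3
After 4 (gather 4 iron): glass=2 iron=4 sand=3
After 5 (craft plank): glass=2 iron=2 plank=4 sand=3
After 6 (craft plank): glass=2 plank=8 sand=3
After 7 (gather 5 sand): glass=2 plank=8 sand=8
After 8 (craft glass): glass=4 plank=8 sand=4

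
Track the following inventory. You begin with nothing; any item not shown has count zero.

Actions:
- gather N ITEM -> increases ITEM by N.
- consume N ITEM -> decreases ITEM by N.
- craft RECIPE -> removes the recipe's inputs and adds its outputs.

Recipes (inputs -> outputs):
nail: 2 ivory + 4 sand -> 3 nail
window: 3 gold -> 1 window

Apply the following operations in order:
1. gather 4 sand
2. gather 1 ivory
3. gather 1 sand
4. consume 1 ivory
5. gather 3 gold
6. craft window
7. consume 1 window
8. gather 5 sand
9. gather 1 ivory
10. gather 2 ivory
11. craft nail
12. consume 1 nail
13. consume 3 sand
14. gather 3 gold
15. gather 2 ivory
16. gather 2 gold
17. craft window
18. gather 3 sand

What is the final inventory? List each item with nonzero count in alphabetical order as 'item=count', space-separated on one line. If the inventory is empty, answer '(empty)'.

Answer: gold=2 ivory=3 nail=2 sand=6 window=1

Derivation:
After 1 (gather 4 sand): sand=4
After 2 (gather 1 ivory): ivory=1 sand=4
After 3 (gather 1 sand): ivory=1 sand=5
After 4 (consume 1 ivory): sand=5
After 5 (gather 3 gold): gold=3 sand=5
After 6 (craft window): sand=5 window=1
After 7 (consume 1 window): sand=5
After 8 (gather 5 sand): sand=10
After 9 (gather 1 ivory): ivory=1 sand=10
After 10 (gather 2 ivory): ivory=3 sand=10
After 11 (craft nail): ivory=1 nail=3 sand=6
After 12 (consume 1 nail): ivory=1 nail=2 sand=6
After 13 (consume 3 sand): ivory=1 nail=2 sand=3
After 14 (gather 3 gold): gold=3 ivory=1 nail=2 sand=3
After 15 (gather 2 ivory): gold=3 ivory=3 nail=2 sand=3
After 16 (gather 2 gold): gold=5 ivory=3 nail=2 sand=3
After 17 (craft window): gold=2 ivory=3 nail=2 sand=3 window=1
After 18 (gather 3 sand): gold=2 ivory=3 nail=2 sand=6 window=1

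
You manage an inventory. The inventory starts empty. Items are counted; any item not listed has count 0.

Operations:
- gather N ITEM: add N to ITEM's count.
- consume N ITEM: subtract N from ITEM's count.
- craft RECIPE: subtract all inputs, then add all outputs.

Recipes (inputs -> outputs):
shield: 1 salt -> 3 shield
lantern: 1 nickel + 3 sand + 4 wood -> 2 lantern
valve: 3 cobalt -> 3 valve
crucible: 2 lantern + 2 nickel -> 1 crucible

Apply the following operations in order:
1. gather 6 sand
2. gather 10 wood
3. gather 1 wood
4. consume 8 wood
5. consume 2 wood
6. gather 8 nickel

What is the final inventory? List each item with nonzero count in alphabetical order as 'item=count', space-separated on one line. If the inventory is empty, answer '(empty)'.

Answer: nickel=8 sand=6 wood=1

Derivation:
After 1 (gather 6 sand): sand=6
After 2 (gather 10 wood): sand=6 wood=10
After 3 (gather 1 wood): sand=6 wood=11
After 4 (consume 8 wood): sand=6 wood=3
After 5 (consume 2 wood): sand=6 wood=1
After 6 (gather 8 nickel): nickel=8 sand=6 wood=1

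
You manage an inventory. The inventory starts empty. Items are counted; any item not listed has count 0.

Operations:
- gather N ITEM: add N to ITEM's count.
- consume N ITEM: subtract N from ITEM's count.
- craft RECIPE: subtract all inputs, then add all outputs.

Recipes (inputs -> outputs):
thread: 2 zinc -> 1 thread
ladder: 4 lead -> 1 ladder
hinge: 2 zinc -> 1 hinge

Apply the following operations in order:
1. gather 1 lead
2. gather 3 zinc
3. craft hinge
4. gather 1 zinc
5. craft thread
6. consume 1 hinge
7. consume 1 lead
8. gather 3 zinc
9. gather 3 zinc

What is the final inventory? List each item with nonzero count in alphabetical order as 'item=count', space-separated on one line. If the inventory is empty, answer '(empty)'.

Answer: thread=1 zinc=6

Derivation:
After 1 (gather 1 lead): lead=1
After 2 (gather 3 zinc): lead=1 zinc=3
After 3 (craft hinge): hinge=1 lead=1 zinc=1
After 4 (gather 1 zinc): hinge=1 lead=1 zinc=2
After 5 (craft thread): hinge=1 lead=1 thread=1
After 6 (consume 1 hinge): lead=1 thread=1
After 7 (consume 1 lead): thread=1
After 8 (gather 3 zinc): thread=1 zinc=3
After 9 (gather 3 zinc): thread=1 zinc=6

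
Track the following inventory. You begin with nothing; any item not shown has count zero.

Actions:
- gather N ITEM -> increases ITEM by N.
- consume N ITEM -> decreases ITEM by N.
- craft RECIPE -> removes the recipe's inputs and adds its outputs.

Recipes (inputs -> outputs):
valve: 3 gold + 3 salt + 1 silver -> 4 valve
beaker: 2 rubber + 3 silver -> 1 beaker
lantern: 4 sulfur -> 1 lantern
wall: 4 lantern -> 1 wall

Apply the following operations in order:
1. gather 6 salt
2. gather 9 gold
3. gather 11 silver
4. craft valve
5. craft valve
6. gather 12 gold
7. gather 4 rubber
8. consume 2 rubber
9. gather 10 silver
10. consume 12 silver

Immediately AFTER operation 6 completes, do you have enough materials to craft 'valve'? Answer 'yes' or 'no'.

After 1 (gather 6 salt): salt=6
After 2 (gather 9 gold): gold=9 salt=6
After 3 (gather 11 silver): gold=9 salt=6 silver=11
After 4 (craft valve): gold=6 salt=3 silver=10 valve=4
After 5 (craft valve): gold=3 silver=9 valve=8
After 6 (gather 12 gold): gold=15 silver=9 valve=8

Answer: no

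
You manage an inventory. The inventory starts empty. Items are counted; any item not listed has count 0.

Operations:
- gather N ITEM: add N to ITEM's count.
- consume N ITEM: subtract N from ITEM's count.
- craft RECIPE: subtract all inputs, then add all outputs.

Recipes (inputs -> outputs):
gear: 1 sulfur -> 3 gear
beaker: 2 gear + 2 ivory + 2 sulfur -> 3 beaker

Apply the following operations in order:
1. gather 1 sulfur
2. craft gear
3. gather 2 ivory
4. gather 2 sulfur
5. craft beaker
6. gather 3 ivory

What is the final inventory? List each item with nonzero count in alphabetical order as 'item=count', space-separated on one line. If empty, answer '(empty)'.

Answer: beaker=3 gear=1 ivory=3

Derivation:
After 1 (gather 1 sulfur): sulfur=1
After 2 (craft gear): gear=3
After 3 (gather 2 ivory): gear=3 ivory=2
After 4 (gather 2 sulfur): gear=3 ivory=2 sulfur=2
After 5 (craft beaker): beaker=3 gear=1
After 6 (gather 3 ivory): beaker=3 gear=1 ivory=3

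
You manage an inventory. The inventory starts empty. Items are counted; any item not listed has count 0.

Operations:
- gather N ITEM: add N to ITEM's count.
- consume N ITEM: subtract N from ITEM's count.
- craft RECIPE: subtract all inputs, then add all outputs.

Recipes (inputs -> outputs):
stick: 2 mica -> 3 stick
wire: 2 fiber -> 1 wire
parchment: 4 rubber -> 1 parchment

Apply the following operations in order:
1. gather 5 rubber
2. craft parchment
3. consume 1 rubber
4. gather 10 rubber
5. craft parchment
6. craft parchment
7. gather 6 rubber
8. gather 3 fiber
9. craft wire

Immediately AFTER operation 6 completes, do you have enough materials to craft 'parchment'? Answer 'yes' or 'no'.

Answer: no

Derivation:
After 1 (gather 5 rubber): rubber=5
After 2 (craft parchment): parchment=1 rubber=1
After 3 (consume 1 rubber): parchment=1
After 4 (gather 10 rubber): parchment=1 rubber=10
After 5 (craft parchment): parchment=2 rubber=6
After 6 (craft parchment): parchment=3 rubber=2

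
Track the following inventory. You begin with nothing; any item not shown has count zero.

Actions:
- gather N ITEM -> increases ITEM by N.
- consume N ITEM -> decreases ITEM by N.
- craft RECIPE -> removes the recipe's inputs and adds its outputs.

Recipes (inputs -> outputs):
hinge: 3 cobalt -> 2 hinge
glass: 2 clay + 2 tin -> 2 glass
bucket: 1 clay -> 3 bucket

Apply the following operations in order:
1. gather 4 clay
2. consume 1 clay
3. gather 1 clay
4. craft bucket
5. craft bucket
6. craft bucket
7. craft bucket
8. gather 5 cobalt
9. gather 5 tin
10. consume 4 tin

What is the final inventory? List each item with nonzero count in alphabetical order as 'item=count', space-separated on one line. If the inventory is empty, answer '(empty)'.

Answer: bucket=12 cobalt=5 tin=1

Derivation:
After 1 (gather 4 clay): clay=4
After 2 (consume 1 clay): clay=3
After 3 (gather 1 clay): clay=4
After 4 (craft bucket): bucket=3 clay=3
After 5 (craft bucket): bucket=6 clay=2
After 6 (craft bucket): bucket=9 clay=1
After 7 (craft bucket): bucket=12
After 8 (gather 5 cobalt): bucket=12 cobalt=5
After 9 (gather 5 tin): bucket=12 cobalt=5 tin=5
After 10 (consume 4 tin): bucket=12 cobalt=5 tin=1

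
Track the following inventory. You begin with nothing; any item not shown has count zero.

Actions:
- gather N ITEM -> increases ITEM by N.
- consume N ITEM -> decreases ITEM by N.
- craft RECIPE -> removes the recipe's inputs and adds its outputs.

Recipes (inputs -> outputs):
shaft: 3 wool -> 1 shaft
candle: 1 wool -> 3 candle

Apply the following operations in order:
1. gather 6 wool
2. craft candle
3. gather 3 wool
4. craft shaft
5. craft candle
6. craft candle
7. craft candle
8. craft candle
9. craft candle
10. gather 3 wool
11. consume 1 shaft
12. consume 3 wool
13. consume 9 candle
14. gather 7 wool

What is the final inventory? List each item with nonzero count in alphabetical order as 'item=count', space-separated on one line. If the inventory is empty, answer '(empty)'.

Answer: candle=9 wool=7

Derivation:
After 1 (gather 6 wool): wool=6
After 2 (craft candle): candle=3 wool=5
After 3 (gather 3 wool): candle=3 wool=8
After 4 (craft shaft): candle=3 shaft=1 wool=5
After 5 (craft candle): candle=6 shaft=1 wool=4
After 6 (craft candle): candle=9 shaft=1 wool=3
After 7 (craft candle): candle=12 shaft=1 wool=2
After 8 (craft candle): candle=15 shaft=1 wool=1
After 9 (craft candle): candle=18 shaft=1
After 10 (gather 3 wool): candle=18 shaft=1 wool=3
After 11 (consume 1 shaft): candle=18 wool=3
After 12 (consume 3 wool): candle=18
After 13 (consume 9 candle): candle=9
After 14 (gather 7 wool): candle=9 wool=7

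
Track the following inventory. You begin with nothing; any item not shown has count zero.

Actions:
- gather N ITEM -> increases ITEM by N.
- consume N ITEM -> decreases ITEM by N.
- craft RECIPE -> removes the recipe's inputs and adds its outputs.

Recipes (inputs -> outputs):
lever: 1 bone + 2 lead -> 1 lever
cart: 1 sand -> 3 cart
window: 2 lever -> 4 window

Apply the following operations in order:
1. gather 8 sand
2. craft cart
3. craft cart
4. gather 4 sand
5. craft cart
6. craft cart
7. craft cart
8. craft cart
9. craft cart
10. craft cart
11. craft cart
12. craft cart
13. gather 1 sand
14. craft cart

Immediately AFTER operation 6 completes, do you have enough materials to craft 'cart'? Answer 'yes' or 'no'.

Answer: yes

Derivation:
After 1 (gather 8 sand): sand=8
After 2 (craft cart): cart=3 sand=7
After 3 (craft cart): cart=6 sand=6
After 4 (gather 4 sand): cart=6 sand=10
After 5 (craft cart): cart=9 sand=9
After 6 (craft cart): cart=12 sand=8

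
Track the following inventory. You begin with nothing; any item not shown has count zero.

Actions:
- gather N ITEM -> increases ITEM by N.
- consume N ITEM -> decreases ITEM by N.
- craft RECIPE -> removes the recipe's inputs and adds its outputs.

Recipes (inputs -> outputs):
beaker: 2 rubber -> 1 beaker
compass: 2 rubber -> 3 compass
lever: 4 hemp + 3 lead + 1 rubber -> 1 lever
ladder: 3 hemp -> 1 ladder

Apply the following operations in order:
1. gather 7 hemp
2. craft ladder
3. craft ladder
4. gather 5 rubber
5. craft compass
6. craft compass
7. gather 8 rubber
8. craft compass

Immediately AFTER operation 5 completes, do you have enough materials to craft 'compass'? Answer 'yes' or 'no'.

After 1 (gather 7 hemp): hemp=7
After 2 (craft ladder): hemp=4 ladder=1
After 3 (craft ladder): hemp=1 ladder=2
After 4 (gather 5 rubber): hemp=1 ladder=2 rubber=5
After 5 (craft compass): compass=3 hemp=1 ladder=2 rubber=3

Answer: yes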